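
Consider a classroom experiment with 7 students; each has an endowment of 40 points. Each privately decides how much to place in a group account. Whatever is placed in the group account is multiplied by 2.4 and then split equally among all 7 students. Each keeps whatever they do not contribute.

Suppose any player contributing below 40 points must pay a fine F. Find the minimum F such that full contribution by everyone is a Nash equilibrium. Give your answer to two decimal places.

Given the others contribute fully, the best deviation is to contribute 0 (any partial contribution still incurs the fine and gives up units whose private return 0.3429 is below 1).
Deviating from 40 to 0 saves 40 points but forfeits the deviator's share of the drop in the group account: 2.4/7 × 40 = 13.71.
So the deviation gain is 40 − 13.71 = 26.29, and the fine must be at least 26.29 points to wipe it out.

26.29 points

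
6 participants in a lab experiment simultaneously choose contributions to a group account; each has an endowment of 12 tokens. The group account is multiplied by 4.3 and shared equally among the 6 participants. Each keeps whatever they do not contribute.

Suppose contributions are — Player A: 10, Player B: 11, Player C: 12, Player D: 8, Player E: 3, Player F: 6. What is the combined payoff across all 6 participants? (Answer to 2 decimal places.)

Total contributed: 10 + 11 + 12 + 8 + 3 + 6 = 50; total kept: 6 × 12 − 50 = 22.
The group account pays out 4.3 × 50 = 215.00 in aggregate.
Group total = 22 + 215.00 = 237.00.

237.00 tokens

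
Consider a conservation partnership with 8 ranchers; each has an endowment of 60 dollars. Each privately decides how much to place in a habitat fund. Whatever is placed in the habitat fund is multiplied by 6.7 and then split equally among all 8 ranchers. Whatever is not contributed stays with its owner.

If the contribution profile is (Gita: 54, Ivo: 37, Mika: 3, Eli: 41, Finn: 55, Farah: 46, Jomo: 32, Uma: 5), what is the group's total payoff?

Total contributed: 54 + 37 + 3 + 41 + 55 + 46 + 32 + 5 = 273; total kept: 8 × 60 − 273 = 207.
The habitat fund pays out 6.7 × 273 = 1829.10 in aggregate.
Group total = 207 + 1829.10 = 2036.10.

2036.10 dollars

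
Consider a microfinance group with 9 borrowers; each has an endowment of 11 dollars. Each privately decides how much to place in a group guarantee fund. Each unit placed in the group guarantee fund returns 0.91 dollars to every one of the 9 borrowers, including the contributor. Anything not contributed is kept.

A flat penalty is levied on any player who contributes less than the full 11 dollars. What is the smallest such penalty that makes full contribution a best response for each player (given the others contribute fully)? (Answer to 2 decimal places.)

Given the others contribute fully, the best deviation is to contribute 0 (any partial contribution still incurs the fine and gives up units whose private return 0.91 is below 1).
Deviating from 11 to 0 saves 11 dollars but forfeits the deviator's share of the drop in the group guarantee fund: 0.91 × 11 = 10.01.
So the deviation gain is 11 − 10.01 = 0.99, and the fine must be at least 0.99 dollars to wipe it out.

0.99 dollars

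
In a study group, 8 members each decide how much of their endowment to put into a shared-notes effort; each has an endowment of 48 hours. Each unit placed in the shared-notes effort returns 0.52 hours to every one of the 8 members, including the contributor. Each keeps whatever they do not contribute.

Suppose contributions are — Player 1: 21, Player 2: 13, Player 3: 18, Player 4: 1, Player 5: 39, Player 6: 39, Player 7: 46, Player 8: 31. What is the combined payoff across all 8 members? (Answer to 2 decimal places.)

Total contributed: 21 + 13 + 18 + 1 + 39 + 39 + 46 + 31 = 208; total kept: 8 × 48 − 208 = 176.
The shared-notes effort pays out 0.52 × 8 × 208 = 865.28 in aggregate.
Group total = 176 + 865.28 = 1041.28.

1041.28 hours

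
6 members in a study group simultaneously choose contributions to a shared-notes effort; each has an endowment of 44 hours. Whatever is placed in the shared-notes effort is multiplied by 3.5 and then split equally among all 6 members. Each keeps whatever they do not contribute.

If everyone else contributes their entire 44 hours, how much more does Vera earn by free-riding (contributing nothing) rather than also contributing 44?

18.33 hours

Switching from a contribution of 44 to 0 lets Vera keep an extra 44 hours, but lowers the shared-notes effort by 44, which costs Vera their own share of that drop: 3.5/6 × 44 = 25.67.
Net gain = 44 − 25.67 = 18.33. The private return per contributed unit (0.5833) is below 1, so free-riding is indeed the best response regardless of what the others do.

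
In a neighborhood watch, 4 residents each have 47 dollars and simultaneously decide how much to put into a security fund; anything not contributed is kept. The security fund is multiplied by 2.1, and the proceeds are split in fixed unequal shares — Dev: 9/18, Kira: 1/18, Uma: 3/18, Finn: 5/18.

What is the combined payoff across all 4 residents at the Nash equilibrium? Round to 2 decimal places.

Each unit j contributes comes back to j as 2.1 × (j's share), so j prefers to contribute only if that share exceeds 1/2.1 = 0.4762; otherwise keeping the unit dominates.
The only share above 0.4762 is Dev's 9/18, contributing 47; the remaining 3 contribute 0. Total contributed: 47.
The security fund pays out 2.1 × 47 = 98.70 in total (split across the unequal shares, but the aggregate is all that matters for the group sum).
The 3 free-riders keep 47 each, adding 141. Group total = 141 + 98.70 = 239.70.

239.70 dollars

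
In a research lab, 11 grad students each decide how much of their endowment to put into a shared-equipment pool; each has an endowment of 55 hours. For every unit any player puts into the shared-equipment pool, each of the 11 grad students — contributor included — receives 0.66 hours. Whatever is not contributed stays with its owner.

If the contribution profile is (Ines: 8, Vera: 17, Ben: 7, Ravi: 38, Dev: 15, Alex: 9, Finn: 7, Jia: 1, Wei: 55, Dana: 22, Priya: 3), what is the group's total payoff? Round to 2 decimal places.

1744.32 hours

Total contributed: 8 + 17 + 7 + 38 + 15 + 9 + 7 + 1 + 55 + 22 + 3 = 182; total kept: 11 × 55 − 182 = 423.
The shared-equipment pool pays out 0.66 × 11 × 182 = 1321.32 in aggregate.
Group total = 423 + 1321.32 = 1744.32.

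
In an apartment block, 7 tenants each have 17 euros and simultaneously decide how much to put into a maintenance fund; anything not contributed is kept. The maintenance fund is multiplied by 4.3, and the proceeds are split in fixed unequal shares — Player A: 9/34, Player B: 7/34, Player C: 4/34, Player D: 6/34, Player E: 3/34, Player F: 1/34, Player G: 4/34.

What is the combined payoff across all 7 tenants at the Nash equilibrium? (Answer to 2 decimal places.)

175.10 euros

Player j's private return per contributed unit is 4.3 × (j's share). Contributing is weakly dominant for j when that share is at least 1/4.3 = 0.2326, and contributing 0 is dominant otherwise.
Player A alone (share 9/34) is above the threshold, contributing 17; the remaining 6 contribute 0. Total contributed: 17.
The maintenance fund pays out 4.3 × 17 = 73.10 in total (split across the unequal shares, but the aggregate is all that matters for the group sum).
The 6 free-riders keep 17 each, adding 102. Group total = 102 + 73.10 = 175.10.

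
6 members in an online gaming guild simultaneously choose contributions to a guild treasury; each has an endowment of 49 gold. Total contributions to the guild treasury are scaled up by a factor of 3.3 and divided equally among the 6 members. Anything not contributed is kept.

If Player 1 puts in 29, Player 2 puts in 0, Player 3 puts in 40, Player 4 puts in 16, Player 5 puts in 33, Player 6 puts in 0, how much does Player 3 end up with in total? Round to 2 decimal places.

Total contributed: 29 + 0 + 40 + 16 + 33 + 0 = 118.
Each receives 3.3 × 118 / 6 = 64.90 from the guild treasury.
Player 3 keeps 49 − 40 = 9, so Player 3's payoff is 9 + 64.90 = 73.90.

73.90 gold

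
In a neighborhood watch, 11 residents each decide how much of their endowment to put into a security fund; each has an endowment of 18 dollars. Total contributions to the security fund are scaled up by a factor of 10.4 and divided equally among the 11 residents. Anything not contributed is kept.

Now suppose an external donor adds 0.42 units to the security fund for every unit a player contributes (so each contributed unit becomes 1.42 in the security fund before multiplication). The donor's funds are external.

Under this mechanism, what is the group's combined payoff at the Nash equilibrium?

With the mechanism, a contributed unit returns 10.4 × 1.42 / 11 = 1.3425 per unit of net cost to the contributor — now above 1 — so contributing fully is weakly dominant for every player.
At the Nash equilibrium everyone contributes 18. Group total payoff = 10.4 × 1.42 × 198 = 2924.06.

2924.06 dollars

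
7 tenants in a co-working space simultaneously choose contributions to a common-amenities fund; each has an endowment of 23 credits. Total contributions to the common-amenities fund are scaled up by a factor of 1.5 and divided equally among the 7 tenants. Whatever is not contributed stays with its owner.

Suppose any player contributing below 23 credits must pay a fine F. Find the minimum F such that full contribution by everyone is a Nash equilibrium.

18.07 credits

Given the others contribute fully, the best deviation is to contribute 0 (any partial contribution still incurs the fine and gives up units whose private return 0.2143 is below 1).
Deviating from 23 to 0 saves 23 credits but forfeits the deviator's share of the drop in the common-amenities fund: 1.5/7 × 23 = 4.93.
So the deviation gain is 23 − 4.93 = 18.07, and the fine must be at least 18.07 credits to wipe it out.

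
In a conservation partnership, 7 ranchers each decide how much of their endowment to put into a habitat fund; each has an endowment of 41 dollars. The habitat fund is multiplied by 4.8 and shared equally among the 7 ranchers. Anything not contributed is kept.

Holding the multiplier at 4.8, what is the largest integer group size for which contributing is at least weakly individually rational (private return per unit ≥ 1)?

Private return per unit is 4.8/(group size), which is ≥ 1 whenever the group size is ≤ 4.8.
The largest such integer is 4.

4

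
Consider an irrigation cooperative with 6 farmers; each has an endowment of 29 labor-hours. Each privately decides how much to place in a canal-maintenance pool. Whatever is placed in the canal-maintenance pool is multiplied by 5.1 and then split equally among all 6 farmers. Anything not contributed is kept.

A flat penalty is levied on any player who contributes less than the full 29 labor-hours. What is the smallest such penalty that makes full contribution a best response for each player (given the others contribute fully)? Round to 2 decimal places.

Given the others contribute fully, the best deviation is to contribute 0 (any partial contribution still incurs the fine and gives up units whose private return 0.8500 is below 1).
Deviating from 29 to 0 saves 29 labor-hours but forfeits the deviator's share of the drop in the canal-maintenance pool: 5.1/6 × 29 = 24.65.
So the deviation gain is 29 − 24.65 = 4.35, and the fine must be at least 4.35 labor-hours to wipe it out.

4.35 labor-hours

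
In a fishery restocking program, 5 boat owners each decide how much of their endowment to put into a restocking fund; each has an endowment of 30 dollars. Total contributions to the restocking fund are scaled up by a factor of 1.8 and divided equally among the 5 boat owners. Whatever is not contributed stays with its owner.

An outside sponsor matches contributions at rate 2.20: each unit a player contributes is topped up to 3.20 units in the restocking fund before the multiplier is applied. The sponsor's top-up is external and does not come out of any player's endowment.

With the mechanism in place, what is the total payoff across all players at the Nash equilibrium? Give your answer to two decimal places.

The effective private return per unit is now 1.8 × 3.20 / 5 = 1.1520 > 1, so every player's dominant strategy flips to full contribution.
At the Nash equilibrium everyone contributes 30. Group total payoff = 1.8 × 3.20 × 150 = 864.00.

864.00 dollars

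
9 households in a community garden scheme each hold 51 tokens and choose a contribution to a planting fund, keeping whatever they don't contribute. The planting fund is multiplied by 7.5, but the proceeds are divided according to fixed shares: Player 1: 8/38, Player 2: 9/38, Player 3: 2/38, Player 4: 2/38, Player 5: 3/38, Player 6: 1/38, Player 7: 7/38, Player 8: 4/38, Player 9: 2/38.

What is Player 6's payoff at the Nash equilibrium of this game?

Each unit j contributes comes back to j as 7.5 × (j's share), so j prefers to contribute only if that share exceeds 1/7.5 = 0.1333; otherwise keeping the unit dominates.
Player 1, Player 2 and Player 7 clear that bar, contributing 51 each; the remaining 6 contribute 0. Total contributed: 153.
Player 6 keeps 51 and receives 7.5 × 153 × 1/38 = 30.20 from the planting fund, for a payoff of 81.20.

81.20 tokens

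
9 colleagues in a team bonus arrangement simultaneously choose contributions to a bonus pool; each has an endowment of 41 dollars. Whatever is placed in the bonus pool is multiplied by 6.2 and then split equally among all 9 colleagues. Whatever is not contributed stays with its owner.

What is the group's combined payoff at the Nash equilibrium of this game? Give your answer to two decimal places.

369.00 dollars

Each contributed unit returns 6.2/9 = 0.6889 to its contributor — below 1 — so contributing 0 is dominant for every player. At the Nash equilibrium everyone keeps their 41, and the group total is 9 × 41 = 369.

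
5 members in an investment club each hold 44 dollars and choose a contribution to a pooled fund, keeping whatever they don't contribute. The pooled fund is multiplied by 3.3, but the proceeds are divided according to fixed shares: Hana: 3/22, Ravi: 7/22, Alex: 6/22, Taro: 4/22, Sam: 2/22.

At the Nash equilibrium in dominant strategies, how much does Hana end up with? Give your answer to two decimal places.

For player j, contributing a unit is worthwhile iff 3.3 × (j's share) ≥ 1, i.e. iff j's share is at least 0.3030.
Ravi alone (share 7/22) is above the threshold, contributing 44; the remaining 4 contribute 0. Total contributed: 44.
Hana keeps 44 and receives 3.3 × 44 × 3/22 = 19.80 from the pooled fund, for a payoff of 63.80.

63.80 dollars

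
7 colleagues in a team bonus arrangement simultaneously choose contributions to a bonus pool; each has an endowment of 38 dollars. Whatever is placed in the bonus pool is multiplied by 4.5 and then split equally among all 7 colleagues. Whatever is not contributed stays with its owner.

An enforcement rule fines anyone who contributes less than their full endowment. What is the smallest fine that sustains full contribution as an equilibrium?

Given the others contribute fully, the best deviation is to contribute 0 (any partial contribution still incurs the fine and gives up units whose private return 0.6429 is below 1).
Deviating from 38 to 0 saves 38 dollars but forfeits the deviator's share of the drop in the bonus pool: 4.5/7 × 38 = 24.43.
So the deviation gain is 38 − 24.43 = 13.57, and the fine must be at least 13.57 dollars to wipe it out.

13.57 dollars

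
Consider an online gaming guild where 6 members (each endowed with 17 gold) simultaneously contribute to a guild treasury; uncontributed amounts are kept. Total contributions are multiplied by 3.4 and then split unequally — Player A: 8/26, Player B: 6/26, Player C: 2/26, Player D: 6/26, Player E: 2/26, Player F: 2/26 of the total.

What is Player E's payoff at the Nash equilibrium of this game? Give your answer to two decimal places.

21.45 gold

Player j's private return per contributed unit is 3.4 × (j's share). Contributing is weakly dominant for j when that share is at least 1/3.4 = 0.2941, and contributing 0 is dominant otherwise.
Player A alone (share 8/26) is above the threshold, contributing 17; the remaining 5 contribute 0. Total contributed: 17.
Player E keeps 17 and receives 3.4 × 17 × 2/26 = 4.45 from the guild treasury, for a payoff of 21.45.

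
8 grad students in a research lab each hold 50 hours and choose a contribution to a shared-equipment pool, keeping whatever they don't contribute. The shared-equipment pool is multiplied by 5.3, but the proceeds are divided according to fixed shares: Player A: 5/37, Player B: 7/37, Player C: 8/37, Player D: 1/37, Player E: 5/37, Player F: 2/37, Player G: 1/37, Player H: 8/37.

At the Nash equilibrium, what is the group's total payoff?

Each unit j contributes comes back to j as 5.3 × (j's share), so j prefers to contribute only if that share exceeds 1/5.3 = 0.1887; otherwise keeping the unit dominates.
The shares above 0.1887 belong to Player B, Player C and Player H, contributing 50 each; the remaining 5 contribute 0. Total contributed: 150.
The shared-equipment pool pays out 5.3 × 150 = 795.00 in total (split across the unequal shares, but the aggregate is all that matters for the group sum).
The 5 free-riders keep 50 each, adding 250. Group total = 250 + 795.00 = 1045.00.

1045.00 hours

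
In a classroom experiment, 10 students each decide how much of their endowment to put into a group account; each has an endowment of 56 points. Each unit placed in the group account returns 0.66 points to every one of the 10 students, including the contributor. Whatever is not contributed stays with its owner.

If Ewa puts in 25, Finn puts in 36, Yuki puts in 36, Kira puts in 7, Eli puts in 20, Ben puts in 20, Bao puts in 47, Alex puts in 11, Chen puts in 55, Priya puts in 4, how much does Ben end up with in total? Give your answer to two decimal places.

208.26 points

Total contributed: 25 + 36 + 36 + 7 + 20 + 20 + 47 + 11 + 55 + 4 = 261.
Each receives 0.66 × 261 = 172.26 from the group account.
Ben keeps 56 − 20 = 36, so Ben's payoff is 36 + 172.26 = 208.26.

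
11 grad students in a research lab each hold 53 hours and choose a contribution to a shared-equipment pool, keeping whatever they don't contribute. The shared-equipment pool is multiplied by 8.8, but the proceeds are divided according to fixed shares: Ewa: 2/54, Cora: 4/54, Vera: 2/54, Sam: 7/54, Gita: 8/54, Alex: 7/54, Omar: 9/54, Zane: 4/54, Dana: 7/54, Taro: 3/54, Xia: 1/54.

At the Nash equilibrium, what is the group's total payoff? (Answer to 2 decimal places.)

2650.00 hours

Each unit j contributes comes back to j as 8.8 × (j's share), so j prefers to contribute only if that share exceeds 1/8.8 = 0.1136; otherwise keeping the unit dominates.
Sam, Gita, Alex, Omar and Dana are above the threshold, contributing 53 each; the remaining 6 contribute 0. Total contributed: 265.
The shared-equipment pool pays out 8.8 × 265 = 2332.00 in total (split across the unequal shares, but the aggregate is all that matters for the group sum).
The 6 free-riders keep 53 each, adding 318. Group total = 318 + 2332.00 = 2650.00.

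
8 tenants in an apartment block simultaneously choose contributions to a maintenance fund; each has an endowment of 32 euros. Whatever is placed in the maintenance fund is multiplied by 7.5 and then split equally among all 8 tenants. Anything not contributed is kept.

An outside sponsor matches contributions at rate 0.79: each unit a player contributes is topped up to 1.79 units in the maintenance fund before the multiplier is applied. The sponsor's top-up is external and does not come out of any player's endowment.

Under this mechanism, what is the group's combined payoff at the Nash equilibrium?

3436.80 euros

Under the mechanism each unit contributed yields 7.5 × 1.79 / 8 = 1.6781 back to its contributor per unit of net cost, which exceeds 1, making full contribution the dominant choice for everyone.
At the Nash equilibrium everyone contributes 32. Group total payoff = 7.5 × 1.79 × 256 = 3436.80.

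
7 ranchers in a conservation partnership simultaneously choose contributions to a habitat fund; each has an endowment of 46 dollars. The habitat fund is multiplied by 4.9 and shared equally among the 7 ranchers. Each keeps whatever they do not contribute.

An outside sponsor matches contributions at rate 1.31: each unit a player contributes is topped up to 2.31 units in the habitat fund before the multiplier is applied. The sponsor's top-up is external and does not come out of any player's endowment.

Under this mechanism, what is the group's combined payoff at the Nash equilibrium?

Under the mechanism each unit contributed yields 4.9 × 2.31 / 7 = 1.6170 back to its contributor per unit of net cost, which exceeds 1, making full contribution the dominant choice for everyone.
So the Nash equilibrium is full contribution by all 7; the group earns 4.9 × 2.31 × 322 = 3644.72.

3644.72 dollars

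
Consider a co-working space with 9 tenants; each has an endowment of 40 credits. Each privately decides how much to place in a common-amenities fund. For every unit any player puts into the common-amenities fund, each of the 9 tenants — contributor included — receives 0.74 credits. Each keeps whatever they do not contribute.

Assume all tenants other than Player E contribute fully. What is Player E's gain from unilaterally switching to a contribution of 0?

10.40 credits

Switching from a contribution of 40 to 0 lets Player E keep an extra 40 credits, but lowers the common-amenities fund by 40, which costs Player E their own share of that drop: 0.74 × 40 = 29.60.
Net gain = 40 − 29.60 = 10.40. The private return per contributed unit (0.74) is below 1, so free-riding is indeed the best response regardless of what the others do.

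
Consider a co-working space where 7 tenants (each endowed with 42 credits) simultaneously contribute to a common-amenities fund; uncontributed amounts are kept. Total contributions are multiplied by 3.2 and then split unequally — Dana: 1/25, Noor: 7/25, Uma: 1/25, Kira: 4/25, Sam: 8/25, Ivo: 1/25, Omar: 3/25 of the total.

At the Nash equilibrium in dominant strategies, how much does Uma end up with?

47.38 credits

For player j, contributing a unit is worthwhile iff 3.2 × (j's share) ≥ 1, i.e. iff j's share is at least 0.3125.
Only Sam (8/25) clears that bar, contributing 42; the remaining 6 contribute 0. Total contributed: 42.
Uma keeps 42 and receives 3.2 × 42 × 1/25 = 5.38 from the common-amenities fund, for a payoff of 47.38.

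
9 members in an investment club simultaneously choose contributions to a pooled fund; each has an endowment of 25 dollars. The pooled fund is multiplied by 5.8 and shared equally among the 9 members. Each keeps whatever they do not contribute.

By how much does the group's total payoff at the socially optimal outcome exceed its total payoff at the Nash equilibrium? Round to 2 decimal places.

Each contributed unit returns 5.8/9 = 0.6444 to its contributor — below 1 — so contributing 0 is dominant for every player. At the Nash equilibrium everyone keeps their 25, and the group total is 9 × 25 = 225.
Each contributed unit returns 5.800 to the group as a whole (0.6444 to each of 9 players), which exceeds 1, so the social optimum is full contribution: group total = 5.800 × 225 = 1305.00.
Efficiency loss = 1305.00 − 225 = 1080.00.

1080.00 dollars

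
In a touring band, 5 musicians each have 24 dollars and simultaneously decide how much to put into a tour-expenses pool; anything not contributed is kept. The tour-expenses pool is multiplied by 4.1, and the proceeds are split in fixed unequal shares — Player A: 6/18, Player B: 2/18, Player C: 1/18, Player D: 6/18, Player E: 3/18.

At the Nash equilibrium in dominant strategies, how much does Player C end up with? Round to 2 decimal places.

For player j, contributing a unit is worthwhile iff 4.1 × (j's share) ≥ 1, i.e. iff j's share is at least 0.2439.
Player A and Player D are above the threshold, contributing 24 each; the remaining 3 contribute 0. Total contributed: 48.
Player C keeps 24 and receives 4.1 × 48 × 1/18 = 10.93 from the tour-expenses pool, for a payoff of 34.93.

34.93 dollars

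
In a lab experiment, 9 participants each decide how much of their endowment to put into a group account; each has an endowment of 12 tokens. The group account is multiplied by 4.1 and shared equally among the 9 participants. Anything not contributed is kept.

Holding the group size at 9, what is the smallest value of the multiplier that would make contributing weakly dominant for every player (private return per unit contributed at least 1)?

A contributed unit returns (multiplier)/9 to its contributor.
This reaches 1 exactly when the multiplier is 9.

9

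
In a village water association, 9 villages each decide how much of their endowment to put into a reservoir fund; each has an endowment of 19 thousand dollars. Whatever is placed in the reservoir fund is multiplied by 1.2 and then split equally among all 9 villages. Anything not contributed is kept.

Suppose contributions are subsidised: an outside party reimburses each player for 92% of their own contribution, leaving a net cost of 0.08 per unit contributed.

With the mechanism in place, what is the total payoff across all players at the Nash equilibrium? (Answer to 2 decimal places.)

362.52 thousand dollars

Under the mechanism each unit contributed yields (1.2/9) / 0.08 = 1.6667 back to its contributor per unit of net cost, which exceeds 1, making full contribution the dominant choice for everyone.
So the Nash equilibrium is full contribution by all 9; the group earns 9 × (19 × 0.92 + 1.2 × 19) = 362.52.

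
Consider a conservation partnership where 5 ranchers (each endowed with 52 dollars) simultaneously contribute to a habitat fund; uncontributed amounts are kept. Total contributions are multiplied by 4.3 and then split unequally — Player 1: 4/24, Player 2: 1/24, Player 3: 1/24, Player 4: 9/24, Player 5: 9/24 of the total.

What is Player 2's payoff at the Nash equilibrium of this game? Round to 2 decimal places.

For player j, contributing a unit is worthwhile iff 4.3 × (j's share) ≥ 1, i.e. iff j's share is at least 0.2326.
Player 4 and Player 5 clear that bar, contributing 52 each; the remaining 3 contribute 0. Total contributed: 104.
Player 2 keeps 52 and receives 4.3 × 104 × 1/24 = 18.63 from the habitat fund, for a payoff of 70.63.

70.63 dollars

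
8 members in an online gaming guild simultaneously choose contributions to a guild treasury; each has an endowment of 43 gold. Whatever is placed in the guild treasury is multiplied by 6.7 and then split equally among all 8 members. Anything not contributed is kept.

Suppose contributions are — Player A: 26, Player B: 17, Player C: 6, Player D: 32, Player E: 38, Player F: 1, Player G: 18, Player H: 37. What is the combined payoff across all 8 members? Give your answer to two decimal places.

Total contributed: 26 + 17 + 6 + 32 + 38 + 1 + 18 + 37 = 175; total kept: 8 × 43 − 175 = 169.
The guild treasury pays out 6.7 × 175 = 1172.50 in aggregate.
Group total = 169 + 1172.50 = 1341.50.

1341.50 gold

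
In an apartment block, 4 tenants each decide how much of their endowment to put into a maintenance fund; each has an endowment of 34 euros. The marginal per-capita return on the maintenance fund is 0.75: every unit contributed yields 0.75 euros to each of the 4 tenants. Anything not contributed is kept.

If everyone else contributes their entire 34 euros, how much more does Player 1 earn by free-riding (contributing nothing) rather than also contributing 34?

Switching from a contribution of 34 to 0 lets Player 1 keep an extra 34 euros, but lowers the maintenance fund by 34, which costs Player 1 their own share of that drop: 0.75 × 34 = 25.50.
Net gain = 34 − 25.50 = 8.50. The private return per contributed unit (0.75) is below 1, so free-riding is indeed the best response regardless of what the others do.

8.50 euros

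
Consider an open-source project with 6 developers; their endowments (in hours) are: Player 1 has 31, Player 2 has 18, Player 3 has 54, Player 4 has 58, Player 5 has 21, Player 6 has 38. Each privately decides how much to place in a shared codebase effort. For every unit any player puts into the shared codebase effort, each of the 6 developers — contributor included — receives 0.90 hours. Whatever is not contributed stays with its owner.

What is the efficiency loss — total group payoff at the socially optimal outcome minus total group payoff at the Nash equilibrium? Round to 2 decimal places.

968.00 hours

The private return per contributed unit is 0.90 < 1 for everyone, so the Nash equilibrium is zero contribution and the group total is Σ E_j = 31 + 18 + 54 + 58 + 21 + 38 = 220.
Each contributed unit returns 5.400 to the group, so the social optimum is full contribution by everyone: group total = 5.400 × 220 = 1188.00.
Efficiency loss = (5.400 − 1) × 220 = 968.00.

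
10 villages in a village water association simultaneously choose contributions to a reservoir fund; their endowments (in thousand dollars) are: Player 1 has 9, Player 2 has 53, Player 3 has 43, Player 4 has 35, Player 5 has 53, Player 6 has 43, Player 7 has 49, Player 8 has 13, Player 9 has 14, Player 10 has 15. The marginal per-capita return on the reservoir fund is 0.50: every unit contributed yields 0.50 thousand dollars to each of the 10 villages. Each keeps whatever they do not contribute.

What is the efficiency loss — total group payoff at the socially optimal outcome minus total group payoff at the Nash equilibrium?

1308.00 thousand dollars

The private return per contributed unit is 0.50 < 1 for everyone, so the Nash equilibrium is zero contribution and the group total is Σ E_j = 9 + 53 + 43 + 35 + 53 + 43 + 49 + 13 + 14 + 15 = 327.
Each contributed unit returns 5.000 to the group, so the social optimum is full contribution by everyone: group total = 5.000 × 327 = 1635.00.
Efficiency loss = (5.000 − 1) × 327 = 1308.00.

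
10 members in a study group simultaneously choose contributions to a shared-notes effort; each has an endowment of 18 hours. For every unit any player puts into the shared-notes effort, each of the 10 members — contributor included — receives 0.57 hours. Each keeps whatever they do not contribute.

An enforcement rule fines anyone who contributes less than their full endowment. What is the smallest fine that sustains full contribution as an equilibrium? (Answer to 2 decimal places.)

Given the others contribute fully, the best deviation is to contribute 0 (any partial contribution still incurs the fine and gives up units whose private return 0.57 is below 1).
Deviating from 18 to 0 saves 18 hours but forfeits the deviator's share of the drop in the shared-notes effort: 0.57 × 18 = 10.26.
So the deviation gain is 18 − 10.26 = 7.74, and the fine must be at least 7.74 hours to wipe it out.

7.74 hours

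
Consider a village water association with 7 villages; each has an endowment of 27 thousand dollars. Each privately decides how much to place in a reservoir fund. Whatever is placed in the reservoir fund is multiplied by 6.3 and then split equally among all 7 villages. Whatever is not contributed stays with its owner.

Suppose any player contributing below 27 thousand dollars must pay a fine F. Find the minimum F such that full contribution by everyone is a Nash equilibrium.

2.70 thousand dollars

Given the others contribute fully, the best deviation is to contribute 0 (any partial contribution still incurs the fine and gives up units whose private return 0.9000 is below 1).
Deviating from 27 to 0 saves 27 thousand dollars but forfeits the deviator's share of the drop in the reservoir fund: 6.3/7 × 27 = 24.30.
So the deviation gain is 27 − 24.30 = 2.70, and the fine must be at least 2.70 thousand dollars to wipe it out.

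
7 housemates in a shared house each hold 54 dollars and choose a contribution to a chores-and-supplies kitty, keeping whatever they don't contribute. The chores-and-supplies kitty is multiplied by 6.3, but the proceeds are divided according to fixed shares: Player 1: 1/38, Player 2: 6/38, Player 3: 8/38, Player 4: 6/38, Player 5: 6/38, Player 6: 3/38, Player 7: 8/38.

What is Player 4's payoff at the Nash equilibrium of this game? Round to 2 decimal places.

For player j, contributing a unit is worthwhile iff 6.3 × (j's share) ≥ 1, i.e. iff j's share is at least 0.1587.
The shares above 0.1587 belong to Player 3 and Player 7, contributing 54 each; the remaining 5 contribute 0. Total contributed: 108.
Player 4 keeps 54 and receives 6.3 × 108 × 6/38 = 107.43 from the chores-and-supplies kitty, for a payoff of 161.43.

161.43 dollars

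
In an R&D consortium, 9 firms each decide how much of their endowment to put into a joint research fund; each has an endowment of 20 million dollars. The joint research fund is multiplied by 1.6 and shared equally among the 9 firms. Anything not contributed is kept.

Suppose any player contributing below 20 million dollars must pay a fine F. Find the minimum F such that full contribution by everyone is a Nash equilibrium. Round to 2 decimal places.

16.44 million dollars

Given the others contribute fully, the best deviation is to contribute 0 (any partial contribution still incurs the fine and gives up units whose private return 0.1778 is below 1).
Deviating from 20 to 0 saves 20 million dollars but forfeits the deviator's share of the drop in the joint research fund: 1.6/9 × 20 = 3.56.
So the deviation gain is 20 − 3.56 = 16.44, and the fine must be at least 16.44 million dollars to wipe it out.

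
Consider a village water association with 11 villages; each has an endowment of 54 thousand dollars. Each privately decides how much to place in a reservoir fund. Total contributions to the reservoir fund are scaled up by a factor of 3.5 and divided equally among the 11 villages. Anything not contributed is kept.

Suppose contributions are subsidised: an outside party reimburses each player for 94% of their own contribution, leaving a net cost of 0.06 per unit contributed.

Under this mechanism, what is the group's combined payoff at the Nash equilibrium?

2637.36 thousand dollars

Under the mechanism each unit contributed yields (3.5/11) / 0.06 = 5.3030 back to its contributor per unit of net cost, which exceeds 1, making full contribution the dominant choice for everyone.
At the Nash equilibrium everyone contributes 54. Group total payoff = 11 × (54 × 0.94 + 3.5 × 54) = 2637.36.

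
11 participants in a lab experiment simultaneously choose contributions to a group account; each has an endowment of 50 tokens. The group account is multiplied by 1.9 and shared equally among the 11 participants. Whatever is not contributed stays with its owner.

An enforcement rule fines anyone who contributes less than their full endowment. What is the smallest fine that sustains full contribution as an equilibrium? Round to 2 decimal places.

Given the others contribute fully, the best deviation is to contribute 0 (any partial contribution still incurs the fine and gives up units whose private return 0.1727 is below 1).
Deviating from 50 to 0 saves 50 tokens but forfeits the deviator's share of the drop in the group account: 1.9/11 × 50 = 8.64.
So the deviation gain is 50 − 8.64 = 41.36, and the fine must be at least 41.36 tokens to wipe it out.

41.36 tokens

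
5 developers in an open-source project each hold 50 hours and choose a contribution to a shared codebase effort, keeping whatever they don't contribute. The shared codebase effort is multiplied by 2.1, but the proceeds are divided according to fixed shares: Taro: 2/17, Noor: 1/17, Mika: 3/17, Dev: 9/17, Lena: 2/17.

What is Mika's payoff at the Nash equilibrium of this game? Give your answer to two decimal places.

For player j, contributing a unit is worthwhile iff 2.1 × (j's share) ≥ 1, i.e. iff j's share is at least 0.4762.
Dev alone (share 9/17) is above the threshold, contributing 50; the remaining 4 contribute 0. Total contributed: 50.
Mika keeps 50 and receives 2.1 × 50 × 3/17 = 18.53 from the shared codebase effort, for a payoff of 68.53.

68.53 hours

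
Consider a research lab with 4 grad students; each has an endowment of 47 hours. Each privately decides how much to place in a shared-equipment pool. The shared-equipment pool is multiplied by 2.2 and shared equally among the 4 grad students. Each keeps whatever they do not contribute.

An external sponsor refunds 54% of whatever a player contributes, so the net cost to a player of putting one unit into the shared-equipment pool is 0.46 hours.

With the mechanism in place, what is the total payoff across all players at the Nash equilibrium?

515.12 hours

Under the mechanism each unit contributed yields (2.2/4) / 0.46 = 1.1957 back to its contributor per unit of net cost, which exceeds 1, making full contribution the dominant choice for everyone.
So the Nash equilibrium is full contribution by all 4; the group earns 4 × (47 × 0.54 + 2.2 × 47) = 515.12.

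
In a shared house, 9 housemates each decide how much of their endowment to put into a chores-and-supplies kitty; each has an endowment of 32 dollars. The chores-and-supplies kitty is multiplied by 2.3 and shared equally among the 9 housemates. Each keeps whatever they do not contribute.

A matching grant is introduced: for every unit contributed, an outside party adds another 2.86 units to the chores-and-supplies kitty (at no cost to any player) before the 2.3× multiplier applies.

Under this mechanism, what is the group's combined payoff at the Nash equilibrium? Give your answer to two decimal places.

Even with the mechanism, each unit contributed returns only 2.3 × 3.86 / 9 = 0.9864 per unit of net cost, so contributing nothing is still dominant.
Everyone keeps their endowment and the group total is 9 × 32 = 288.

288.00 dollars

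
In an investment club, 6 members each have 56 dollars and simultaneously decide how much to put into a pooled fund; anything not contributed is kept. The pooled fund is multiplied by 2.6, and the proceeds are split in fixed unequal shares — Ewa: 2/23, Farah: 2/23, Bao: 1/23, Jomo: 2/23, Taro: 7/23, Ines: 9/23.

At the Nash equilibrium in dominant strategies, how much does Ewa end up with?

68.66 dollars

A player with share s gets back 2.6·s per unit contributed, so full contribution is dominant for anyone with s > 1/2.6 = 0.3846 and zero contribution is dominant for anyone below.
The only share above 0.3846 is Ines's 9/23, contributing 56; the remaining 5 contribute 0. Total contributed: 56.
Ewa keeps 56 and receives 2.6 × 56 × 2/23 = 12.66 from the pooled fund, for a payoff of 68.66.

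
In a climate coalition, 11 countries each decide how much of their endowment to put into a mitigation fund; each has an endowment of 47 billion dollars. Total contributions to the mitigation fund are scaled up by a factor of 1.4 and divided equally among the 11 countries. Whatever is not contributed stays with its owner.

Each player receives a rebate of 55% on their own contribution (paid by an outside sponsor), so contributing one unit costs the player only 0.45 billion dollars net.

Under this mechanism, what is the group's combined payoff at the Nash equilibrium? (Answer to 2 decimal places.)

The effective private return is (1.4/11) / 0.45 = 0.2828, which is still under 1, so the mechanism doesn't change anyone's dominant strategy: zero contribution.
Everyone keeps their endowment and the group total is 11 × 47 = 517.

517.00 billion dollars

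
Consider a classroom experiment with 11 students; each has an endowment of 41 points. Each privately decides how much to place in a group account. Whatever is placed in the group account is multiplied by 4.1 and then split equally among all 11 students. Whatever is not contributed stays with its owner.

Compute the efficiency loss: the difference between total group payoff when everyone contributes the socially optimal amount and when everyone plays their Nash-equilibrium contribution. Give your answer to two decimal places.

1398.10 points

Each contributed unit returns 4.1/11 = 0.3727 to its contributor — below 1 — so contributing 0 is dominant for every player. At the Nash equilibrium everyone keeps their 41, and the group total is 11 × 41 = 451.
Each contributed unit returns 4.100 to the group as a whole (0.3727 to each of 11 players), which exceeds 1, so the social optimum is full contribution: group total = 4.100 × 451 = 1849.10.
Efficiency loss = 1849.10 − 451 = 1398.10.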